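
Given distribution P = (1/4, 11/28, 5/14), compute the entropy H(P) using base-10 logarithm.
0.4696 dits

Shannon entropy is H(X) = -Σ p(x) log p(x).

For P = (1/4, 11/28, 5/14):
H = -1/4 × log_10(1/4) -11/28 × log_10(11/28) -5/14 × log_10(5/14)
H = 0.4696 dits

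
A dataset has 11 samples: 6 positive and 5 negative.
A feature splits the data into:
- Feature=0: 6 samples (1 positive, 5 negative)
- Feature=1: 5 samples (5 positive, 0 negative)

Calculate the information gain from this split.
0.6395 bits

Information Gain = H(Y) - H(Y|Feature)

Before split:
P(positive) = 6/11 = 0.5455
H(Y) = 0.9940 bits

After split:
Feature=0: H = 0.6500 bits (weight = 6/11)
Feature=1: H = 0.0000 bits (weight = 5/11)
H(Y|Feature) = (6/11)×0.6500 + (5/11)×0.0000 = 0.3546 bits

Information Gain = 0.9940 - 0.3546 = 0.6395 bits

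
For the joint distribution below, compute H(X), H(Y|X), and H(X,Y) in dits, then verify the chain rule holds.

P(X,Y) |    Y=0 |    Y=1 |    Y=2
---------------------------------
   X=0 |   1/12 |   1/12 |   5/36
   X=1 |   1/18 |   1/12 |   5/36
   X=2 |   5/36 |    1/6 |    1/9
H(X,Y) = 0.9325, H(X) = 0.4703, H(Y|X) = 0.4622 (all in dits)

Chain rule: H(X,Y) = H(X) + H(Y|X)

Left side — joint entropy directly:
H(X,Y) = -Σ p(x,y) log p(x,y) = 0.9325 dits

Right side — compute H(Y|X) from the conditional distributions:
P(X) = (11/36, 5/18, 5/12), so H(X) = 0.4703 dits
H(Y|X) = Σ_x P(X=x) · H(Y|X=x):
  P(Y|X=0) = (3/11, 3/11, 5/11), H(Y|X=0) = 0.4634, weight P(X=0) = 11/36
  P(Y|X=1) = (1/5, 3/10, 1/2), H(Y|X=1) = 0.4472, weight P(X=1) = 5/18
  P(Y|X=2) = (1/3, 2/5, 4/15), H(Y|X=2) = 0.4713, weight P(X=2) = 5/12
H(Y|X) = 0.4622 dits

H(X) + H(Y|X) = 0.4703 + 0.4622 = 0.9325 dits

Both sides equal 0.9325 dits. ✓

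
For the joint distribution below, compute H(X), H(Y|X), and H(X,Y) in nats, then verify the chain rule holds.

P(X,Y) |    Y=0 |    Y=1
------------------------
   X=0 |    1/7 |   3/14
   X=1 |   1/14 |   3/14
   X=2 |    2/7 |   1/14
H(X,Y) = 1.6731, H(X) = 1.0934, H(Y|X) = 0.5797 (all in nats)

Chain rule: H(X,Y) = H(X) + H(Y|X)

Left side — joint entropy directly:
H(X,Y) = -Σ p(x,y) log p(x,y) = 1.6731 nats

Right side — compute H(Y|X) from the conditional distributions:
P(X) = (5/14, 2/7, 5/14), so H(X) = 1.0934 nats
H(Y|X) = Σ_x P(X=x) · H(Y|X=x):
  P(Y|X=0) = (2/5, 3/5), H(Y|X=0) = 0.6730, weight P(X=0) = 5/14
  P(Y|X=1) = (1/4, 3/4), H(Y|X=1) = 0.5623, weight P(X=1) = 2/7
  P(Y|X=2) = (4/5, 1/5), H(Y|X=2) = 0.5004, weight P(X=2) = 5/14
H(Y|X) = 0.5797 nats

H(X) + H(Y|X) = 1.0934 + 0.5797 = 1.6731 nats

Both sides equal 1.6731 nats. ✓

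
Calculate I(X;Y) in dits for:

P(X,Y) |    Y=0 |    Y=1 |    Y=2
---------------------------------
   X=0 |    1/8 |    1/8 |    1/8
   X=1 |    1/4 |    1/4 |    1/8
0.0047 dits

Mutual information: I(X;Y) = H(X) + H(Y) - H(X,Y)

Marginals:
P(X) = (3/8, 5/8), H(X) = 0.2873 dits
P(Y) = (3/8, 3/8, 1/4), H(Y) = 0.4700 dits

Joint entropy: H(X,Y) = 0.7526 dits

I(X;Y) = 0.2873 + 0.4700 - 0.7526 = 0.0047 dits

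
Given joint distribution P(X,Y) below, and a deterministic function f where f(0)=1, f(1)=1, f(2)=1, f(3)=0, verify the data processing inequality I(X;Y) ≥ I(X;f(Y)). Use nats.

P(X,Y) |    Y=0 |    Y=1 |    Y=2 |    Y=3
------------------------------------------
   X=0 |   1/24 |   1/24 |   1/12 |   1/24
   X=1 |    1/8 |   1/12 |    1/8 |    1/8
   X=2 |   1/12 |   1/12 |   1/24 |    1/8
I(X;Y) = 0.0322, I(X;f(Y)) = 0.0103, inequality holds: 0.0322 ≥ 0.0103

Data Processing Inequality: For any Markov chain X → Y → Z, we have I(X;Y) ≥ I(X;Z).

Here Z = f(Y) is a deterministic function of Y, forming X → Y → Z.

Original I(X;Y) = 0.0322 nats

After applying f:
P(X,Z) where Z=f(Y):
- P(X,Z=0) = P(X,Y=3)
- P(X,Z=1) = P(X,Y=0) + P(X,Y=1) + P(X,Y=2)

I(X;Z) = I(X;f(Y)) = 0.0103 nats

Verification: 0.0322 ≥ 0.0103 ✓

Information cannot be created by processing; the function f can only lose information about X.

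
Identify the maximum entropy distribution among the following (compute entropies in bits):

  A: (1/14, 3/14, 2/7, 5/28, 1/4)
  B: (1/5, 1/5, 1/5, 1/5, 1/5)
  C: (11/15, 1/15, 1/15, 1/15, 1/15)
B

For a discrete distribution over n outcomes, entropy is maximized by the uniform distribution.

Computing entropies:
H(A) = 2.2084 bits
H(B) = 2.3219 bits
H(C) = 1.3700 bits

The uniform distribution (where all probabilities equal 1/5) achieves the maximum entropy of log_2(5) = 2.3219 bits.

Distribution B has the highest entropy.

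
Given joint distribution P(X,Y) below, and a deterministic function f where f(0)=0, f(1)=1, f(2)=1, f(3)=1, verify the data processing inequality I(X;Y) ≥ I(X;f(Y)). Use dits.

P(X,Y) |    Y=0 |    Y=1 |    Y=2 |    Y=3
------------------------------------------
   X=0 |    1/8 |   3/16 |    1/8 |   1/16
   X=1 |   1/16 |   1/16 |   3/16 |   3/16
I(X;Y) = 0.0357, I(X;f(Y)) = 0.0057, inequality holds: 0.0357 ≥ 0.0057

Data Processing Inequality: For any Markov chain X → Y → Z, we have I(X;Y) ≥ I(X;Z).

Here Z = f(Y) is a deterministic function of Y, forming X → Y → Z.

Original I(X;Y) = 0.0357 dits

After applying f:
P(X,Z) where Z=f(Y):
- P(X,Z=0) = P(X,Y=0)
- P(X,Z=1) = P(X,Y=1) + P(X,Y=2) + P(X,Y=3)

I(X;Z) = I(X;f(Y)) = 0.0057 dits

Verification: 0.0357 ≥ 0.0057 ✓

Information cannot be created by processing; the function f can only lose information about X.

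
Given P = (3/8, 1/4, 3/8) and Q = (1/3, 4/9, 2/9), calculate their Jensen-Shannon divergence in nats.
0.0243 nats

Jensen-Shannon divergence is:
JSD(P||Q) = 0.5 × D_KL(P||M) + 0.5 × D_KL(Q||M)
where M = 0.5 × (P + Q) is the mixture distribution.

M = 0.5 × (3/8, 1/4, 3/8) + 0.5 × (1/3, 4/9, 2/9) = (0.354167, 0.347222, 0.298611)

D_KL(P||M) = 0.0247 nats
D_KL(Q||M) = 0.0238 nats

JSD(P||Q) = 0.5 × 0.0247 + 0.5 × 0.0238 = 0.0243 nats

Unlike KL divergence, JSD is symmetric and bounded: 0 ≤ JSD ≤ log(2).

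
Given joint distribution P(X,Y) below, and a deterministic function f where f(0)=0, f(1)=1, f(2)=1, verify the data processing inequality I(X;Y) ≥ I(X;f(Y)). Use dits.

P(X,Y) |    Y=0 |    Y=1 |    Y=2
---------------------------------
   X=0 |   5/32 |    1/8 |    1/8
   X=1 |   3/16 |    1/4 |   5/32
I(X;Y) = 0.0029, I(X;f(Y)) = 0.0011, inequality holds: 0.0029 ≥ 0.0011

Data Processing Inequality: For any Markov chain X → Y → Z, we have I(X;Y) ≥ I(X;Z).

Here Z = f(Y) is a deterministic function of Y, forming X → Y → Z.

Original I(X;Y) = 0.0029 dits

After applying f:
P(X,Z) where Z=f(Y):
- P(X,Z=0) = P(X,Y=0)
- P(X,Z=1) = P(X,Y=1) + P(X,Y=2)

I(X;Z) = I(X;f(Y)) = 0.0011 dits

Verification: 0.0029 ≥ 0.0011 ✓

Information cannot be created by processing; the function f can only lose information about X.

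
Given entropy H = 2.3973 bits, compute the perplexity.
5.2682

Perplexity is 2^H (or exp(H) for natural log).

H = 2.3973 bits
Perplexity = 2^2.3973 = 5.2682

Interpretation: The model's uncertainty is equivalent to choosing uniformly among 5.3 options.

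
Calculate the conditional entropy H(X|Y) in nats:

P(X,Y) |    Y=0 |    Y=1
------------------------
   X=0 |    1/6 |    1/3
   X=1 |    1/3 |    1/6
0.6365 nats

Using the chain rule: H(X|Y) = H(X,Y) - H(Y)

First, compute H(X,Y) = 1.3297 nats

Marginal P(Y) = (1/2, 1/2)
H(Y) = 0.6931 nats

H(X|Y) = H(X,Y) - H(Y) = 1.3297 - 0.6931 = 0.6365 nats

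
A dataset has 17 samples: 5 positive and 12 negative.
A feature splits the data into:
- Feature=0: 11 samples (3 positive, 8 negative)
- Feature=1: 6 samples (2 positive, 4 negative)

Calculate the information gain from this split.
0.0029 bits

Information Gain = H(Y) - H(Y|Feature)

Before split:
P(positive) = 5/17 = 0.2941
H(Y) = 0.8740 bits

After split:
Feature=0: H = 0.8454 bits (weight = 11/17)
Feature=1: H = 0.9183 bits (weight = 6/17)
H(Y|Feature) = (11/17)×0.8454 + (6/17)×0.9183 = 0.8711 bits

Information Gain = 0.8740 - 0.8711 = 0.0029 bits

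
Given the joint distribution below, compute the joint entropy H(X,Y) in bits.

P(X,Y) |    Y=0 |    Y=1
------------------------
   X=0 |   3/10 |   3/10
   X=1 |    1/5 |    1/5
1.9710 bits

Joint entropy is H(X,Y) = -Σ_{x,y} p(x,y) log p(x,y).

Summing over all non-zero entries:
H(X,Y) = -[3/10·log_2(3/10) + 3/10·log_2(3/10) + 1/5·log_2(1/5) + 1/5·log_2(1/5)]
H(X,Y) = 1.9710 bits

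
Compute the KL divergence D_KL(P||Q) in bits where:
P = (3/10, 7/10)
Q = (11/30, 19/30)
0.0142 bits

KL divergence: D_KL(P||Q) = Σ p(x) log(p(x)/q(x))

Computing term by term:
  x=0: 3/10 × log_2[(3/10)/(11/30)] = 3/10 × -0.2895 = -0.0869
  x=1: 7/10 × log_2[(7/10)/(19/30)] = 7/10 × 0.1444 = 0.1011

D_KL(P||Q) = 0.0142 bits

Note: KL divergence is always non-negative and equals 0 iff P = Q.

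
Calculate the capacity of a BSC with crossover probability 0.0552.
0.6919 bits

For a binary symmetric channel (BSC) with error probability p:
Capacity C = 1 - H(p) bits per symbol

where H(p) = -p log₂(p) - (1-p) log₂(1-p) is the binary entropy function.

H(0.0552) = 0.3081 bits
C = 1 - 0.3081 = 0.6919 bits per symbol

This means we can reliably transmit up to 0.6919 bits of information per channel use.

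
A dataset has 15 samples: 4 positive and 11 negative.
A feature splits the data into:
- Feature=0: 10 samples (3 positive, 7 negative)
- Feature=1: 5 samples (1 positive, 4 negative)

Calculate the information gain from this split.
0.0085 bits

Information Gain = H(Y) - H(Y|Feature)

Before split:
P(positive) = 4/15 = 0.2667
H(Y) = 0.8366 bits

After split:
Feature=0: H = 0.8813 bits (weight = 10/15)
Feature=1: H = 0.7219 bits (weight = 5/15)
H(Y|Feature) = (10/15)×0.8813 + (5/15)×0.7219 = 0.8282 bits

Information Gain = 0.8366 - 0.8282 = 0.0085 bits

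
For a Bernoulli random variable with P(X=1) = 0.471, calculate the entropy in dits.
0.3003 dits

The binary entropy function is:
H(p) = -p log(p) - (1-p) log(1-p)

H(0.471) = -0.471 × log_10(0.471) - 0.529 × log_10(0.529)
H(0.471) = 0.3003 dits

Note: Binary entropy is maximized at p=0.5 (H=1 bit) and minimized at p=0 or p=1 (H=0).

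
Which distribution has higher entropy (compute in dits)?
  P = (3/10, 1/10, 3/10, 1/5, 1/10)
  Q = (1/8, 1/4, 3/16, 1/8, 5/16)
Q

Computing entropies in dits:
H(P) = 0.6535
H(Q) = 0.6705

Distribution Q has higher entropy.

Intuition: The distribution closer to uniform (more spread out) has higher entropy.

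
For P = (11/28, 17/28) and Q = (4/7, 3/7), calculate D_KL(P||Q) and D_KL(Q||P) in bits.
D_KL(P||Q) = 0.0927, D_KL(Q||P) = 0.0935

KL divergence is not symmetric: D_KL(P||Q) ≠ D_KL(Q||P) in general.

D_KL(P||Q) = 0.0927 bits
D_KL(Q||P) = 0.0935 bits

No, they are not equal!

This asymmetry is why KL divergence is not a true distance metric.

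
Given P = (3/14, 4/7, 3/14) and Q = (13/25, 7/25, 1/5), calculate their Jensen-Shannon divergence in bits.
0.0842 bits

Jensen-Shannon divergence is:
JSD(P||Q) = 0.5 × D_KL(P||M) + 0.5 × D_KL(Q||M)
where M = 0.5 × (P + Q) is the mixture distribution.

M = 0.5 × (3/14, 4/7, 3/14) + 0.5 × (13/25, 7/25, 1/5) = (0.367143, 0.425714, 0.207143)

D_KL(P||M) = 0.0867 bits
D_KL(Q||M) = 0.0818 bits

JSD(P||Q) = 0.5 × 0.0867 + 0.5 × 0.0818 = 0.0842 bits

Unlike KL divergence, JSD is symmetric and bounded: 0 ≤ JSD ≤ log(2).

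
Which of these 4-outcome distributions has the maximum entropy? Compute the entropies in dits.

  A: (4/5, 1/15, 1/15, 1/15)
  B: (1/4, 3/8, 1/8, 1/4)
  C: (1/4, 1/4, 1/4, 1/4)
C

For a discrete distribution over n outcomes, entropy is maximized by the uniform distribution.

Computing entropies:
H(A) = 0.3127 dits
H(B) = 0.5737 dits
H(C) = 0.6021 dits

The uniform distribution (where all probabilities equal 1/4) achieves the maximum entropy of log_10(4) = 0.6021 dits.

Distribution C has the highest entropy.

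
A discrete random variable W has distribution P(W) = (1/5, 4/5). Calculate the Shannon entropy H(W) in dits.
0.2173 dits

Shannon entropy is H(X) = -Σ p(x) log p(x).

For P = (1/5, 4/5):
H = -1/5 × log_10(1/5) -4/5 × log_10(4/5)
H = 0.2173 dits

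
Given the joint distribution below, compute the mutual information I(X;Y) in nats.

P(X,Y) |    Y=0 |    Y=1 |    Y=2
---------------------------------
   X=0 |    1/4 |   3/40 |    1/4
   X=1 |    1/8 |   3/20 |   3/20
0.0353 nats

Mutual information: I(X;Y) = H(X) + H(Y) - H(X,Y)

Marginals:
P(X) = (23/40, 17/40), H(X) = 0.6819 nats
P(Y) = (3/8, 9/40, 2/5), H(Y) = 1.0699 nats

Joint entropy: H(X,Y) = 1.7165 nats

I(X;Y) = 0.6819 + 1.0699 - 1.7165 = 0.0353 nats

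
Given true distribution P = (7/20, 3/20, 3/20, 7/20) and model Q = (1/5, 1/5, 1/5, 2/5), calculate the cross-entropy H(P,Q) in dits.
0.5936 dits

Cross-entropy: H(P,Q) = -Σ p(x) log q(x)

Alternatively: H(P,Q) = H(P) + D_KL(P||Q)
H(P) = 0.5663 dits
D_KL(P||Q) = 0.0273 dits

H(P,Q) = 0.5663 + 0.0273 = 0.5936 dits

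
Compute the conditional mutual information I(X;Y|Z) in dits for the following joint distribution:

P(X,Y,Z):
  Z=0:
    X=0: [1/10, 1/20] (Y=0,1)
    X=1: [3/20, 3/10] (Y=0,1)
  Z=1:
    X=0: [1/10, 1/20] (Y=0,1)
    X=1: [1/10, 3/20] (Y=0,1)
0.0170 dits

Conditional mutual information: I(X;Y|Z) = H(X|Z) + H(Y|Z) - H(X,Y|Z)

H(Z) = 0.2923
H(X,Z) = 0.5537 → H(X|Z) = 0.2615
H(Y,Z) = 0.5897 → H(Y|Z) = 0.2974
H(X,Y,Z) = 0.8341 → H(X,Y|Z) = 0.5419

I(X;Y|Z) = 0.2615 + 0.2974 - 0.5419 = 0.0170 dits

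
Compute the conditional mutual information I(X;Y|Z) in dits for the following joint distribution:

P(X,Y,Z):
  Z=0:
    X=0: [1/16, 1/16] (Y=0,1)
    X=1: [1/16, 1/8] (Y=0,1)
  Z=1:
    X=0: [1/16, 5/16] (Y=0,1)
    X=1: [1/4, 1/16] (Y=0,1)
0.0663 dits

Conditional mutual information: I(X;Y|Z) = H(X|Z) + H(Y|Z) - H(X,Y|Z)

H(Z) = 0.2697
H(X,Z) = 0.5668 → H(X|Z) = 0.2971
H(Y,Z) = 0.5668 → H(Y|Z) = 0.2971
H(X,Y,Z) = 0.7975 → H(X,Y|Z) = 0.5278

I(X;Y|Z) = 0.2971 + 0.2971 - 0.5278 = 0.0663 dits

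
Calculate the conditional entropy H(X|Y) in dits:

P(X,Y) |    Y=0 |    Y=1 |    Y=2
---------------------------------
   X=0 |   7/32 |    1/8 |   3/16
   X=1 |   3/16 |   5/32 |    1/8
0.2970 dits

Using the chain rule: H(X|Y) = H(X,Y) - H(Y)

First, compute H(X,Y) = 0.7687 dits

Marginal P(Y) = (13/32, 9/32, 5/16)
H(Y) = 0.4717 dits

H(X|Y) = H(X,Y) - H(Y) = 0.7687 - 0.4717 = 0.2970 dits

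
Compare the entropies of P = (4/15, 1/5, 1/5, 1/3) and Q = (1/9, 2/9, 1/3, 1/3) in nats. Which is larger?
P

Computing entropies in nats:
H(P) = 1.3624
H(Q) = 1.3108

Distribution P has higher entropy.

Intuition: The distribution closer to uniform (more spread out) has higher entropy.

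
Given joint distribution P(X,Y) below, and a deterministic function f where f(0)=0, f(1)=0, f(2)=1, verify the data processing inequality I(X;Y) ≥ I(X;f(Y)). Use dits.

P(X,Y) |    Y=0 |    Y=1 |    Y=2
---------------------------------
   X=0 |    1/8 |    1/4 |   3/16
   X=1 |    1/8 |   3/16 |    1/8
I(X;Y) = 0.0013, I(X;f(Y)) = 0.0006, inequality holds: 0.0013 ≥ 0.0006

Data Processing Inequality: For any Markov chain X → Y → Z, we have I(X;Y) ≥ I(X;Z).

Here Z = f(Y) is a deterministic function of Y, forming X → Y → Z.

Original I(X;Y) = 0.0013 dits

After applying f:
P(X,Z) where Z=f(Y):
- P(X,Z=0) = P(X,Y=0) + P(X,Y=1)
- P(X,Z=1) = P(X,Y=2)

I(X;Z) = I(X;f(Y)) = 0.0006 dits

Verification: 0.0013 ≥ 0.0006 ✓

Information cannot be created by processing; the function f can only lose information about X.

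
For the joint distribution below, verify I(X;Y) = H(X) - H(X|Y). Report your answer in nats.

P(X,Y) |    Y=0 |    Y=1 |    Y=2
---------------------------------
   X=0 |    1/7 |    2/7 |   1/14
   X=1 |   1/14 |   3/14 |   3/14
I(X;Y) = 0.0546 nats

Mutual information has multiple equivalent forms:
- I(X;Y) = H(X) - H(X|Y)
- I(X;Y) = H(Y) - H(Y|X)
- I(X;Y) = H(X) + H(Y) - H(X,Y)

Computing all quantities:
H(X) = 0.6931, H(Y) = 1.0346, H(X,Y) = 1.6731
H(X|Y) = 0.6385, H(Y|X) = 0.9800

Verification:
H(X) - H(X|Y) = 0.6931 - 0.6385 = 0.0546
H(Y) - H(Y|X) = 1.0346 - 0.9800 = 0.0546
H(X) + H(Y) - H(X,Y) = 0.6931 + 1.0346 - 1.6731 = 0.0546

All forms give I(X;Y) = 0.0546 nats. ✓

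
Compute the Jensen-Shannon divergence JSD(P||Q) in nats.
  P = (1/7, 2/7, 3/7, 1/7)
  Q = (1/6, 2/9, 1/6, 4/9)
0.0729 nats

Jensen-Shannon divergence is:
JSD(P||Q) = 0.5 × D_KL(P||M) + 0.5 × D_KL(Q||M)
where M = 0.5 × (P + Q) is the mixture distribution.

M = 0.5 × (1/7, 2/7, 3/7, 1/7) + 0.5 × (1/6, 2/9, 1/6, 4/9) = (0.154762, 0.253968, 0.297619, 0.293651)

D_KL(P||M) = 0.0756 nats
D_KL(Q||M) = 0.0702 nats

JSD(P||Q) = 0.5 × 0.0756 + 0.5 × 0.0702 = 0.0729 nats

Unlike KL divergence, JSD is symmetric and bounded: 0 ≤ JSD ≤ log(2).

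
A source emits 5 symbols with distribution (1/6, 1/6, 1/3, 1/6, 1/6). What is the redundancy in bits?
0.0703 bits

Redundancy measures how far a source is from maximum entropy:
R = H_max - H(X)

Maximum entropy for 5 symbols: H_max = log_2(5) = 2.3219 bits
Actual entropy: H(X) = 2.2516 bits
Redundancy: R = 2.3219 - 2.2516 = 0.0703 bits

This redundancy represents potential for compression: the source could be compressed by 0.0703 bits per symbol.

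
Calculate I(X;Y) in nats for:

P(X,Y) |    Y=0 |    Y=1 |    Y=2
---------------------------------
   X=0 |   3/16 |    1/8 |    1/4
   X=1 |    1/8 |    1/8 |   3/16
0.0029 nats

Mutual information: I(X;Y) = H(X) + H(Y) - H(X,Y)

Marginals:
P(X) = (9/16, 7/16), H(X) = 0.6853 nats
P(Y) = (5/16, 1/4, 7/16), H(Y) = 1.0717 nats

Joint entropy: H(X,Y) = 1.7541 nats

I(X;Y) = 0.6853 + 1.0717 - 1.7541 = 0.0029 nats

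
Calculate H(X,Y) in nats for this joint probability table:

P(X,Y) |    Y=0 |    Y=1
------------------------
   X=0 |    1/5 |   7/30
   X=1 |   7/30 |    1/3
1.3672 nats

Joint entropy is H(X,Y) = -Σ_{x,y} p(x,y) log p(x,y).

Summing over all non-zero entries:
H(X,Y) = -[1/5·log_e(1/5) + 7/30·log_e(7/30) + 7/30·log_e(7/30) + 1/3·log_e(1/3)]
H(X,Y) = 1.3672 nats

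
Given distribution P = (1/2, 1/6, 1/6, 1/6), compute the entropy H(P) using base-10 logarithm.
0.5396 dits

Shannon entropy is H(X) = -Σ p(x) log p(x).

For P = (1/2, 1/6, 1/6, 1/6):
H = -1/2 × log_10(1/2) -1/6 × log_10(1/6) -1/6 × log_10(1/6) -1/6 × log_10(1/6)
H = 0.5396 dits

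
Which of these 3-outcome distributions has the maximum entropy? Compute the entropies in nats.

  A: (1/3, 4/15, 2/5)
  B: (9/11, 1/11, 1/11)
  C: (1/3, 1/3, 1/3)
C

For a discrete distribution over n outcomes, entropy is maximized by the uniform distribution.

Computing entropies:
H(A) = 1.0852 nats
H(B) = 0.6002 nats
H(C) = 1.0986 nats

The uniform distribution (where all probabilities equal 1/3) achieves the maximum entropy of log_e(3) = 1.0986 nats.

Distribution C has the highest entropy.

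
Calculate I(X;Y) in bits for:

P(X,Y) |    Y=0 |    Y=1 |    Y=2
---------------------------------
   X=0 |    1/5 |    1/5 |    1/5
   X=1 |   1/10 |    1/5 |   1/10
0.0200 bits

Mutual information: I(X;Y) = H(X) + H(Y) - H(X,Y)

Marginals:
P(X) = (3/5, 2/5), H(X) = 0.9710 bits
P(Y) = (3/10, 2/5, 3/10), H(Y) = 1.5710 bits

Joint entropy: H(X,Y) = 2.5219 bits

I(X;Y) = 0.9710 + 1.5710 - 2.5219 = 0.0200 bits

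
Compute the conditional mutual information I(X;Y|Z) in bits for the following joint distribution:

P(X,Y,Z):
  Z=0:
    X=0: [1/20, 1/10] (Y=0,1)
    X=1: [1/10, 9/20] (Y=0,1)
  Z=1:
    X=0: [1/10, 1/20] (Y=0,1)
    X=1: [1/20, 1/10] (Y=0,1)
0.0353 bits

Conditional mutual information: I(X;Y|Z) = H(X|Z) + H(Y|Z) - H(X,Y|Z)

H(Z) = 0.8813
H(X,Z) = 1.7060 → H(X|Z) = 0.8247
H(Y,Z) = 1.7060 → H(Y|Z) = 0.8247
H(X,Y,Z) = 2.4955 → H(X,Y|Z) = 1.6142

I(X;Y|Z) = 0.8247 + 0.8247 - 1.6142 = 0.0353 bits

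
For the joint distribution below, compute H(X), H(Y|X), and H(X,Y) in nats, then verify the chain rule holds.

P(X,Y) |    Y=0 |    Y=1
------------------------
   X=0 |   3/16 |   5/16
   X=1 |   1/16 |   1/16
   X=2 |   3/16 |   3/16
H(X,Y) = 1.6517, H(X) = 0.9743, H(Y|X) = 0.6774 (all in nats)

Chain rule: H(X,Y) = H(X) + H(Y|X)

Left side — joint entropy directly:
H(X,Y) = -Σ p(x,y) log p(x,y) = 1.6517 nats

Right side — compute H(Y|X) from the conditional distributions:
P(X) = (1/2, 1/8, 3/8), so H(X) = 0.9743 nats
H(Y|X) = Σ_x P(X=x) · H(Y|X=x):
  P(Y|X=0) = (3/8, 5/8), H(Y|X=0) = 0.6616, weight P(X=0) = 1/2
  P(Y|X=1) = (1/2, 1/2), H(Y|X=1) = 0.6931, weight P(X=1) = 1/8
  P(Y|X=2) = (1/2, 1/2), H(Y|X=2) = 0.6931, weight P(X=2) = 3/8
H(Y|X) = 0.6774 nats

H(X) + H(Y|X) = 0.9743 + 0.6774 = 1.6517 nats

Both sides equal 1.6517 nats. ✓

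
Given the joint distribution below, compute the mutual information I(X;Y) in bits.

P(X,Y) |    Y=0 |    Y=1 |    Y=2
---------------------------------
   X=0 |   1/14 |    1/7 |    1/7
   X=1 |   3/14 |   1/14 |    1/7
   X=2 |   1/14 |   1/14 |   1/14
0.0689 bits

Mutual information: I(X;Y) = H(X) + H(Y) - H(X,Y)

Marginals:
P(X) = (5/14, 3/7, 3/14), H(X) = 1.5306 bits
P(Y) = (5/14, 2/7, 5/14), H(Y) = 1.5774 bits

Joint entropy: H(X,Y) = 3.0391 bits

I(X;Y) = 1.5306 + 1.5774 - 3.0391 = 0.0689 bits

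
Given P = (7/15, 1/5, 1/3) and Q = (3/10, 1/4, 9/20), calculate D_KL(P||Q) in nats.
0.0615 nats

KL divergence: D_KL(P||Q) = Σ p(x) log(p(x)/q(x))

Computing term by term:
  x=0: 7/15 × log_e[(7/15)/(3/10)] = 7/15 × 0.4418 = 0.2062
  x=1: 1/5 × log_e[(1/5)/(1/4)] = 1/5 × -0.2231 = -0.0446
  x=2: 1/3 × log_e[(1/3)/(9/20)] = 1/3 × -0.3001 = -0.1000

D_KL(P||Q) = 0.0615 nats

Note: KL divergence is always non-negative and equals 0 iff P = Q.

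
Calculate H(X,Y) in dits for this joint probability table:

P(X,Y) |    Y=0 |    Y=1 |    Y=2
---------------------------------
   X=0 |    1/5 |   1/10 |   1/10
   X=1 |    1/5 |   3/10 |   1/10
0.7365 dits

Joint entropy is H(X,Y) = -Σ_{x,y} p(x,y) log p(x,y).

Summing over all non-zero entries:
H(X,Y) = -[1/5·log_10(1/5) + 1/10·log_10(1/10) + 1/10·log_10(1/10) + 1/5·log_10(1/5) + 3/10·log_10(3/10) + 1/10·log_10(1/10)]
H(X,Y) = 0.7365 dits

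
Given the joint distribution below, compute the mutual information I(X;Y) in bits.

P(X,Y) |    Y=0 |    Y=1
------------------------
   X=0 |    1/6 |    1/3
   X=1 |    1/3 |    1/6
0.0817 bits

Mutual information: I(X;Y) = H(X) + H(Y) - H(X,Y)

Marginals:
P(X) = (1/2, 1/2), H(X) = 1.0000 bits
P(Y) = (1/2, 1/2), H(Y) = 1.0000 bits

Joint entropy: H(X,Y) = 1.9183 bits

I(X;Y) = 1.0000 + 1.0000 - 1.9183 = 0.0817 bits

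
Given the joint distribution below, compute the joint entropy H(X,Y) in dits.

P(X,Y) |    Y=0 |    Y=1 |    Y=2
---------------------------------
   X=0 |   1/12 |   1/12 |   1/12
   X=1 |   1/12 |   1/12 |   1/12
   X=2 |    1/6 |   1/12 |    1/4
0.9097 dits

Joint entropy is H(X,Y) = -Σ_{x,y} p(x,y) log p(x,y).

Summing over all non-zero entries:
H(X,Y) = -[1/12·log_10(1/12) + 1/12·log_10(1/12) + 1/12·log_10(1/12) + 1/12·log_10(1/12) + 1/12·log_10(1/12) + 1/12·log_10(1/12) + 1/6·log_10(1/6) + 1/12·log_10(1/12) + 1/4·log_10(1/4)]
H(X,Y) = 0.9097 dits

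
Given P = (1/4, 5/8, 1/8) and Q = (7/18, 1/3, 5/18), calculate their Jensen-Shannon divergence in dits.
0.0195 dits

Jensen-Shannon divergence is:
JSD(P||Q) = 0.5 × D_KL(P||M) + 0.5 × D_KL(Q||M)
where M = 0.5 × (P + Q) is the mixture distribution.

M = 0.5 × (1/4, 5/8, 1/8) + 0.5 × (7/18, 1/3, 5/18) = (0.319444, 0.479167, 0.201389)

D_KL(P||M) = 0.0196 dits
D_KL(Q||M) = 0.0195 dits

JSD(P||Q) = 0.5 × 0.0196 + 0.5 × 0.0195 = 0.0195 dits

Unlike KL divergence, JSD is symmetric and bounded: 0 ≤ JSD ≤ log(2).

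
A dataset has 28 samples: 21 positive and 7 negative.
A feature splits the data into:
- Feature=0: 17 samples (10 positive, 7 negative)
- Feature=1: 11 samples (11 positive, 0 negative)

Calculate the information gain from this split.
0.2178 bits

Information Gain = H(Y) - H(Y|Feature)

Before split:
P(positive) = 21/28 = 0.7500
H(Y) = 0.8113 bits

After split:
Feature=0: H = 0.9774 bits (weight = 17/28)
Feature=1: H = 0.0000 bits (weight = 11/28)
H(Y|Feature) = (17/28)×0.9774 + (11/28)×0.0000 = 0.5934 bits

Information Gain = 0.8113 - 0.5934 = 0.2178 bits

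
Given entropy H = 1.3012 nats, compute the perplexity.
3.6737

Perplexity is e^H (or exp(H) for natural log).

H = 1.3012 nats
Perplexity = e^1.3012 = 3.6737

Interpretation: The model's uncertainty is equivalent to choosing uniformly among 3.7 options.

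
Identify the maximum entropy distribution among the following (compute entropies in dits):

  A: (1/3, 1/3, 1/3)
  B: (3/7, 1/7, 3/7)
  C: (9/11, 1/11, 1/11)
A

For a discrete distribution over n outcomes, entropy is maximized by the uniform distribution.

Computing entropies:
H(A) = 0.4771 dits
H(B) = 0.4361 dits
H(C) = 0.2606 dits

The uniform distribution (where all probabilities equal 1/3) achieves the maximum entropy of log_10(3) = 0.4771 dits.

Distribution A has the highest entropy.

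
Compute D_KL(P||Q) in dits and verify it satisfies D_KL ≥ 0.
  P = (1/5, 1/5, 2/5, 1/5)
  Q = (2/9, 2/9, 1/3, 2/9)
0.0042 dits

KL divergence satisfies the Gibbs inequality: D_KL(P||Q) ≥ 0 for all distributions P, Q.

D_KL(P||Q) = Σ p(x) log(p(x)/q(x))
Term by term:
  x=0: 1/5 × log_10[(1/5)/(2/9)] = -0.0092
  x=1: 1/5 × log_10[(1/5)/(2/9)] = -0.0092
  x=2: 2/5 × log_10[(2/5)/(1/3)] = 0.0317
  x=3: 1/5 × log_10[(1/5)/(2/9)] = -0.0092
D_KL(P||Q) = 0.0042 dits

D_KL(P||Q) = 0.0042 ≥ 0 ✓

This non-negativity is a fundamental property: relative entropy cannot be negative because it measures how different Q is from P.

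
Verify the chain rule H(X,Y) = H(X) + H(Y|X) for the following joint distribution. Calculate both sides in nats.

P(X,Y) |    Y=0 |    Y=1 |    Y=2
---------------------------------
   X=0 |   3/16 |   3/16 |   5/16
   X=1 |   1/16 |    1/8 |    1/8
H(X,Y) = 1.6844, H(X) = 0.6211, H(Y|X) = 1.0633 (all in nats)

Chain rule: H(X,Y) = H(X) + H(Y|X)

Left side — joint entropy directly:
H(X,Y) = -Σ p(x,y) log p(x,y) = 1.6844 nats

Right side — compute H(Y|X) from the conditional distributions:
P(X) = (11/16, 5/16), so H(X) = 0.6211 nats
H(Y|X) = Σ_x P(X=x) · H(Y|X=x):
  P(Y|X=0) = (3/11, 3/11, 5/11), H(Y|X=0) = 1.0671, weight P(X=0) = 11/16
  P(Y|X=1) = (1/5, 2/5, 2/5), H(Y|X=1) = 1.0549, weight P(X=1) = 5/16
H(Y|X) = 1.0633 nats

H(X) + H(Y|X) = 0.6211 + 1.0633 = 1.6844 nats

Both sides equal 1.6844 nats. ✓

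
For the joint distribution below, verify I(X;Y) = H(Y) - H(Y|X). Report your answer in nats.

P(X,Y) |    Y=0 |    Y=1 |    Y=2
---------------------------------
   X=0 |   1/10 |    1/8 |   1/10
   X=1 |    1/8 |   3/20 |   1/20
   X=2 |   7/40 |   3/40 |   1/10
I(X;Y) = 0.0342 nats

Mutual information has multiple equivalent forms:
- I(X;Y) = H(X) - H(X|Y)
- I(X;Y) = H(Y) - H(Y|X)
- I(X;Y) = H(X) + H(Y) - H(X,Y)

Computing all quantities:
H(X) = 1.0980, H(Y) = 1.0805, H(X,Y) = 2.1443
H(X|Y) = 1.0638, H(Y|X) = 1.0463

Verification:
H(X) - H(X|Y) = 1.0980 - 1.0638 = 0.0342
H(Y) - H(Y|X) = 1.0805 - 1.0463 = 0.0342
H(X) + H(Y) - H(X,Y) = 1.0980 + 1.0805 - 2.1443 = 0.0342

All forms give I(X;Y) = 0.0342 nats. ✓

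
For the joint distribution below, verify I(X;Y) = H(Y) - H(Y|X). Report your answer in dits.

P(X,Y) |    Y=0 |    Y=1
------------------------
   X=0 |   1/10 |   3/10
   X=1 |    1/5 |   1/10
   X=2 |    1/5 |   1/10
I(X;Y) = 0.0375 dits

Mutual information has multiple equivalent forms:
- I(X;Y) = H(X) - H(X|Y)
- I(X;Y) = H(Y) - H(Y|X)
- I(X;Y) = H(X) + H(Y) - H(X,Y)

Computing all quantities:
H(X) = 0.4729, H(Y) = 0.3010, H(X,Y) = 0.7365
H(X|Y) = 0.4354, H(Y|X) = 0.2635

Verification:
H(X) - H(X|Y) = 0.4729 - 0.4354 = 0.0375
H(Y) - H(Y|X) = 0.3010 - 0.2635 = 0.0375
H(X) + H(Y) - H(X,Y) = 0.4729 + 0.3010 - 0.7365 = 0.0375

All forms give I(X;Y) = 0.0375 dits. ✓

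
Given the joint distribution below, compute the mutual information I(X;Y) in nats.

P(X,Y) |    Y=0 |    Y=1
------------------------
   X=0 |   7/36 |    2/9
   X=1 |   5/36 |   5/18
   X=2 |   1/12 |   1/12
0.0106 nats

Mutual information: I(X;Y) = H(X) + H(Y) - H(X,Y)

Marginals:
P(X) = (5/12, 5/12, 1/6), H(X) = 1.0282 nats
P(Y) = (5/12, 7/12), H(Y) = 0.6792 nats

Joint entropy: H(X,Y) = 1.6968 nats

I(X;Y) = 1.0282 + 0.6792 - 1.6968 = 0.0106 nats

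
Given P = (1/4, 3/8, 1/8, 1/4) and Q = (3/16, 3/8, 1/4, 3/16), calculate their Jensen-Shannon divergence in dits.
0.0066 dits

Jensen-Shannon divergence is:
JSD(P||Q) = 0.5 × D_KL(P||M) + 0.5 × D_KL(Q||M)
where M = 0.5 × (P + Q) is the mixture distribution.

M = 0.5 × (1/4, 3/8, 1/8, 1/4) + 0.5 × (3/16, 3/8, 1/4, 3/16) = (7/32, 3/8, 3/16, 7/32)

D_KL(P||M) = 0.0070 dits
D_KL(Q||M) = 0.0061 dits

JSD(P||Q) = 0.5 × 0.0070 + 0.5 × 0.0061 = 0.0066 dits

Unlike KL divergence, JSD is symmetric and bounded: 0 ≤ JSD ≤ log(2).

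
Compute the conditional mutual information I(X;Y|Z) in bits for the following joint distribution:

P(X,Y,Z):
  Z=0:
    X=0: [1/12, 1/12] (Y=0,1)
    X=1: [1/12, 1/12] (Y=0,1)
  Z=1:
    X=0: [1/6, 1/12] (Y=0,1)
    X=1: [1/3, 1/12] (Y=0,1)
0.0105 bits

Conditional mutual information: I(X;Y|Z) = H(X|Z) + H(Y|Z) - H(X,Y|Z)

H(Z) = 0.9183
H(X,Z) = 1.8879 → H(X|Z) = 0.9696
H(Y,Z) = 1.7925 → H(Y|Z) = 0.8742
H(X,Y,Z) = 2.7516 → H(X,Y|Z) = 1.8333

I(X;Y|Z) = 0.9696 + 0.8742 - 1.8333 = 0.0105 bits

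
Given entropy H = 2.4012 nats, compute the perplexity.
11.0364

Perplexity is e^H (or exp(H) for natural log).

H = 2.4012 nats
Perplexity = e^2.4012 = 11.0364

Interpretation: The model's uncertainty is equivalent to choosing uniformly among 11.0 options.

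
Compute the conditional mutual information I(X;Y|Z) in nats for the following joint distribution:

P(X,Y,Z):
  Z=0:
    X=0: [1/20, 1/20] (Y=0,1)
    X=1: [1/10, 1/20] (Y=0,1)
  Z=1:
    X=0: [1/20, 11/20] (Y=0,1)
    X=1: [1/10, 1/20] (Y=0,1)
0.1112 nats

Conditional mutual information: I(X;Y|Z) = H(X|Z) + H(Y|Z) - H(X,Y|Z)

H(Z) = 0.5623
H(X,Z) = 1.1059 → H(X|Z) = 0.5436
H(Y,Z) = 1.1059 → H(Y|Z) = 0.5436
H(X,Y,Z) = 1.5383 → H(X,Y|Z) = 0.9759

I(X;Y|Z) = 0.5436 + 0.5436 - 0.9759 = 0.1112 nats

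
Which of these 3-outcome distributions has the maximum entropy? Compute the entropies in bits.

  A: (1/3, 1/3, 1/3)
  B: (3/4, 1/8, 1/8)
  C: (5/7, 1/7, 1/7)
A

For a discrete distribution over n outcomes, entropy is maximized by the uniform distribution.

Computing entropies:
H(A) = 1.5850 bits
H(B) = 1.0613 bits
H(C) = 1.1488 bits

The uniform distribution (where all probabilities equal 1/3) achieves the maximum entropy of log_2(3) = 1.5850 bits.

Distribution A has the highest entropy.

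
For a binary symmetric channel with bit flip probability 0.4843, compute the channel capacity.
0.0007 bits

For a binary symmetric channel (BSC) with error probability p:
Capacity C = 1 - H(p) bits per symbol

where H(p) = -p log₂(p) - (1-p) log₂(1-p) is the binary entropy function.

H(0.4843) = 0.9993 bits
C = 1 - 0.9993 = 0.0007 bits per symbol

This means we can reliably transmit up to 0.0007 bits of information per channel use.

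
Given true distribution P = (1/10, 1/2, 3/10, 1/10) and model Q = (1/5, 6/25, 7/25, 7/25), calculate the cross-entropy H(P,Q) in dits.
0.6009 dits

Cross-entropy: H(P,Q) = -Σ p(x) log q(x)

Alternatively: H(P,Q) = H(P) + D_KL(P||Q)
H(P) = 0.5074 dits
D_KL(P||Q) = 0.0935 dits

H(P,Q) = 0.5074 + 0.0935 = 0.6009 dits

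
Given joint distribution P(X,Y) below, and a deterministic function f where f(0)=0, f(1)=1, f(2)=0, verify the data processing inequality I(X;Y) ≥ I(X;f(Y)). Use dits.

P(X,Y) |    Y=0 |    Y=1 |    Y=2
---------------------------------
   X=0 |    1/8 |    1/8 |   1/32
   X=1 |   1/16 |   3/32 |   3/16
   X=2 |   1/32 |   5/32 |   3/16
I(X;Y) = 0.0471, I(X;f(Y)) = 0.0053, inequality holds: 0.0471 ≥ 0.0053

Data Processing Inequality: For any Markov chain X → Y → Z, we have I(X;Y) ≥ I(X;Z).

Here Z = f(Y) is a deterministic function of Y, forming X → Y → Z.

Original I(X;Y) = 0.0471 dits

After applying f:
P(X,Z) where Z=f(Y):
- P(X,Z=0) = P(X,Y=0) + P(X,Y=2)
- P(X,Z=1) = P(X,Y=1)

I(X;Z) = I(X;f(Y)) = 0.0053 dits

Verification: 0.0471 ≥ 0.0053 ✓

Information cannot be created by processing; the function f can only lose information about X.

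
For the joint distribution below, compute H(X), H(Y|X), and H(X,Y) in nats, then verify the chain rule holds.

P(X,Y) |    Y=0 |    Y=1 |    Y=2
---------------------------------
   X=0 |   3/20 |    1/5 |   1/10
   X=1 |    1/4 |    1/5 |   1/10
H(X,Y) = 1.7354, H(X) = 0.6881, H(Y|X) = 1.0473 (all in nats)

Chain rule: H(X,Y) = H(X) + H(Y|X)

Left side — joint entropy directly:
H(X,Y) = -Σ p(x,y) log p(x,y) = 1.7354 nats

Right side — compute H(Y|X) from the conditional distributions:
P(X) = (9/20, 11/20), so H(X) = 0.6881 nats
H(Y|X) = Σ_x P(X=x) · H(Y|X=x):
  P(Y|X=0) = (1/3, 4/9, 2/9), H(Y|X=0) = 1.0609, weight P(X=0) = 9/20
  P(Y|X=1) = (5/11, 4/11, 2/11), H(Y|X=1) = 1.0362, weight P(X=1) = 11/20
H(Y|X) = 1.0473 nats

H(X) + H(Y|X) = 0.6881 + 1.0473 = 1.7354 nats

Both sides equal 1.7354 nats. ✓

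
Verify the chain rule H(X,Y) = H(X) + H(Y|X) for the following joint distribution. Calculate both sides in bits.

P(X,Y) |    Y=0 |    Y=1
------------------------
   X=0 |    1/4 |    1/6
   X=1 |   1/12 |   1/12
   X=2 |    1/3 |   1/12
H(X,Y) = 2.3554, H(X) = 1.4834, H(Y|X) = 0.8720 (all in bits)

Chain rule: H(X,Y) = H(X) + H(Y|X)

Left side — joint entropy directly:
H(X,Y) = -Σ p(x,y) log p(x,y) = 2.3554 bits

Right side — compute H(Y|X) from the conditional distributions:
P(X) = (5/12, 1/6, 5/12), so H(X) = 1.4834 bits
H(Y|X) = Σ_x P(X=x) · H(Y|X=x):
  P(Y|X=0) = (3/5, 2/5), H(Y|X=0) = 0.9710, weight P(X=0) = 5/12
  P(Y|X=1) = (1/2, 1/2), H(Y|X=1) = 1.0000, weight P(X=1) = 1/6
  P(Y|X=2) = (4/5, 1/5), H(Y|X=2) = 0.7219, weight P(X=2) = 5/12
H(Y|X) = 0.8720 bits

H(X) + H(Y|X) = 1.4834 + 0.8720 = 2.3554 bits

Both sides equal 2.3554 bits. ✓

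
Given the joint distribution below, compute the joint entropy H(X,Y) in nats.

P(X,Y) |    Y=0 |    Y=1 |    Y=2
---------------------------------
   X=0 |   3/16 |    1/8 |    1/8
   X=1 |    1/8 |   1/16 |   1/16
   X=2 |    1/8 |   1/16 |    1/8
2.1334 nats

Joint entropy is H(X,Y) = -Σ_{x,y} p(x,y) log p(x,y).

Summing over all non-zero entries:
H(X,Y) = -[3/16·log_e(3/16) + 1/8·log_e(1/8) + 1/8·log_e(1/8) + 1/8·log_e(1/8) + 1/16·log_e(1/16) + 1/16·log_e(1/16) + 1/8·log_e(1/8) + 1/16·log_e(1/16) + 1/8·log_e(1/8)]
H(X,Y) = 2.1334 nats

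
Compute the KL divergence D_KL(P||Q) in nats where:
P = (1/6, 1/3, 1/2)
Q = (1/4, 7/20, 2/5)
0.0277 nats

KL divergence: D_KL(P||Q) = Σ p(x) log(p(x)/q(x))

Computing term by term:
  x=0: 1/6 × log_e[(1/6)/(1/4)] = 1/6 × -0.4055 = -0.0676
  x=1: 1/3 × log_e[(1/3)/(7/20)] = 1/3 × -0.0488 = -0.0163
  x=2: 1/2 × log_e[(1/2)/(2/5)] = 1/2 × 0.2231 = 0.1116

D_KL(P||Q) = 0.0277 nats

Note: KL divergence is always non-negative and equals 0 iff P = Q.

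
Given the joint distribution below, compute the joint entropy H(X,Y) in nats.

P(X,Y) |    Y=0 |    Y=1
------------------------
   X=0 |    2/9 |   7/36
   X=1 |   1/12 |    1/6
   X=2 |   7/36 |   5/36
1.7510 nats

Joint entropy is H(X,Y) = -Σ_{x,y} p(x,y) log p(x,y).

Summing over all non-zero entries:
H(X,Y) = -[2/9·log_e(2/9) + 7/36·log_e(7/36) + 1/12·log_e(1/12) + 1/6·log_e(1/6) + 7/36·log_e(7/36) + 5/36·log_e(5/36)]
H(X,Y) = 1.7510 nats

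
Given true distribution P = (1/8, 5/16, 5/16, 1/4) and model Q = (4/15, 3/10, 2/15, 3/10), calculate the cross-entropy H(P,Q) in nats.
1.4721 nats

Cross-entropy: H(P,Q) = -Σ p(x) log q(x)

Alternatively: H(P,Q) = H(P) + D_KL(P||Q)
H(P) = 1.3335 nats
D_KL(P||Q) = 0.1386 nats

H(P,Q) = 1.3335 + 0.1386 = 1.4721 nats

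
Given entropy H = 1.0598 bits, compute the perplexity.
2.0846

Perplexity is 2^H (or exp(H) for natural log).

H = 1.0598 bits
Perplexity = 2^1.0598 = 2.0846

Interpretation: The model's uncertainty is equivalent to choosing uniformly among 2.1 options.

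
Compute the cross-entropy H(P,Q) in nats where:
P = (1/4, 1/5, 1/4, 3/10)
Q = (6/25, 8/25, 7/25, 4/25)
1.4527 nats

Cross-entropy: H(P,Q) = -Σ p(x) log q(x)

Alternatively: H(P,Q) = H(P) + D_KL(P||Q)
H(P) = 1.3762 nats
D_KL(P||Q) = 0.0765 nats

H(P,Q) = 1.3762 + 0.0765 = 1.4527 nats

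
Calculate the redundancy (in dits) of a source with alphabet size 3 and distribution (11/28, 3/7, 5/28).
0.0264 dits

Redundancy measures how far a source is from maximum entropy:
R = H_max - H(X)

Maximum entropy for 3 symbols: H_max = log_10(3) = 0.4771 dits
Actual entropy: H(X) = 0.4507 dits
Redundancy: R = 0.4771 - 0.4507 = 0.0264 dits

This redundancy represents potential for compression: the source could be compressed by 0.0264 dits per symbol.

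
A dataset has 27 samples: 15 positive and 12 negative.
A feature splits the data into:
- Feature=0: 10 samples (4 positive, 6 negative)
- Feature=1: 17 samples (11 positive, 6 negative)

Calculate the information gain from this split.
0.0417 bits

Information Gain = H(Y) - H(Y|Feature)

Before split:
P(positive) = 15/27 = 0.5556
H(Y) = 0.9911 bits

After split:
Feature=0: H = 0.9710 bits (weight = 10/27)
Feature=1: H = 0.9367 bits (weight = 17/27)
H(Y|Feature) = (10/27)×0.9710 + (17/27)×0.9367 = 0.9494 bits

Information Gain = 0.9911 - 0.9494 = 0.0417 bits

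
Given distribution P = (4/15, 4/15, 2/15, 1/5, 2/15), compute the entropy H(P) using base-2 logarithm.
2.2566 bits

Shannon entropy is H(X) = -Σ p(x) log p(x).

For P = (4/15, 4/15, 2/15, 1/5, 2/15):
H = -4/15 × log_2(4/15) -4/15 × log_2(4/15) -2/15 × log_2(2/15) -1/5 × log_2(1/5) -2/15 × log_2(2/15)
H = 2.2566 bits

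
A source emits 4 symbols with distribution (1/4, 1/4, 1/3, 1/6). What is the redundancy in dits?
0.0123 dits

Redundancy measures how far a source is from maximum entropy:
R = H_max - H(X)

Maximum entropy for 4 symbols: H_max = log_10(4) = 0.6021 dits
Actual entropy: H(X) = 0.5898 dits
Redundancy: R = 0.6021 - 0.5898 = 0.0123 dits

This redundancy represents potential for compression: the source could be compressed by 0.0123 dits per symbol.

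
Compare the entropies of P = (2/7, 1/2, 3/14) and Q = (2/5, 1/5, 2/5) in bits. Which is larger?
Q

Computing entropies in bits:
H(P) = 1.4926
H(Q) = 1.5219

Distribution Q has higher entropy.

Intuition: The distribution closer to uniform (more spread out) has higher entropy.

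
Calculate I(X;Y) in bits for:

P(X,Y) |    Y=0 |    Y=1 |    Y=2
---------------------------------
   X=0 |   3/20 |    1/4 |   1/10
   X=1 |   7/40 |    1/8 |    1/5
0.0565 bits

Mutual information: I(X;Y) = H(X) + H(Y) - H(X,Y)

Marginals:
P(X) = (1/2, 1/2), H(X) = 1.0000 bits
P(Y) = (13/40, 3/8, 3/10), H(Y) = 1.5787 bits

Joint entropy: H(X,Y) = 2.5222 bits

I(X;Y) = 1.0000 + 1.5787 - 2.5222 = 0.0565 bits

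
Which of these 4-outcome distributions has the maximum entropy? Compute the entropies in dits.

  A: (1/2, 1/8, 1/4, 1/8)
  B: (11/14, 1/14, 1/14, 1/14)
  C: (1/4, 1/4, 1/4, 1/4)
C

For a discrete distribution over n outcomes, entropy is maximized by the uniform distribution.

Computing entropies:
H(A) = 0.5268 dits
H(B) = 0.3279 dits
H(C) = 0.6021 dits

The uniform distribution (where all probabilities equal 1/4) achieves the maximum entropy of log_10(4) = 0.6021 dits.

Distribution C has the highest entropy.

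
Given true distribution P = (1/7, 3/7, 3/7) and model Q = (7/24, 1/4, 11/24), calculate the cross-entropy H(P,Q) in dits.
0.4797 dits

Cross-entropy: H(P,Q) = -Σ p(x) log q(x)

Alternatively: H(P,Q) = H(P) + D_KL(P||Q)
H(P) = 0.4361 dits
D_KL(P||Q) = 0.0435 dits

H(P,Q) = 0.4361 + 0.0435 = 0.4797 dits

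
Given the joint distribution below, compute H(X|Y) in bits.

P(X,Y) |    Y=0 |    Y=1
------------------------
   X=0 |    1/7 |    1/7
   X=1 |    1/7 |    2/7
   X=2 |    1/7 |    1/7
1.5364 bits

Using the chain rule: H(X|Y) = H(X,Y) - H(Y)

First, compute H(X,Y) = 2.5216 bits

Marginal P(Y) = (3/7, 4/7)
H(Y) = 0.9852 bits

H(X|Y) = H(X,Y) - H(Y) = 2.5216 - 0.9852 = 1.5364 bits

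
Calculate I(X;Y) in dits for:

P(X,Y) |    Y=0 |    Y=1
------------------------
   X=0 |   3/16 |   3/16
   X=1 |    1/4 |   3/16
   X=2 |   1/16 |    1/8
0.0066 dits

Mutual information: I(X;Y) = H(X) + H(Y) - H(X,Y)

Marginals:
P(X) = (3/8, 7/16, 3/16), H(X) = 0.4531 dits
P(Y) = (1/2, 1/2), H(Y) = 0.3010 dits

Joint entropy: H(X,Y) = 0.7476 dits

I(X;Y) = 0.4531 + 0.3010 - 0.7476 = 0.0066 dits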